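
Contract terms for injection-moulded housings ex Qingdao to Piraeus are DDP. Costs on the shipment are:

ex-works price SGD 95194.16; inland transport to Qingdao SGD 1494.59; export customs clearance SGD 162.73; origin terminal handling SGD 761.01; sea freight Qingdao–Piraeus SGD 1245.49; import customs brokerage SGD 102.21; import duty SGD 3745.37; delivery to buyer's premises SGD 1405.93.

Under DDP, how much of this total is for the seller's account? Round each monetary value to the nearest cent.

DDP: the seller bears all costs including import duty.
Seller's account: goods 95194.16 + inland to port 1494.59 + export clearance 162.73 + origin terminal 761.01 + freight 1245.49 + brokerage 102.21 + duty 3745.37 + delivery 1405.93 = 104111.49
Buyer's account: 0.00

Seller's account: SGD 104111.49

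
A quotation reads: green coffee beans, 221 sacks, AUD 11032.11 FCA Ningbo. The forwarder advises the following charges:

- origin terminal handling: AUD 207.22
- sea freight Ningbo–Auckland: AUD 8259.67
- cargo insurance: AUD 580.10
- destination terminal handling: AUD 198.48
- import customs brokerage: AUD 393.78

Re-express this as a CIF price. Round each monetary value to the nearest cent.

CIF price: AUD 20079.10

Not relevant to the conversion: destination terminal, brokerage — on the buyer under both terms; not part of either seller's price.
From FCA to CIF, the seller additionally bears: origin terminal, freight, insurance.
CIF price = 11032.11 + 207.22 + 8259.67 + 580.10 = 20079.10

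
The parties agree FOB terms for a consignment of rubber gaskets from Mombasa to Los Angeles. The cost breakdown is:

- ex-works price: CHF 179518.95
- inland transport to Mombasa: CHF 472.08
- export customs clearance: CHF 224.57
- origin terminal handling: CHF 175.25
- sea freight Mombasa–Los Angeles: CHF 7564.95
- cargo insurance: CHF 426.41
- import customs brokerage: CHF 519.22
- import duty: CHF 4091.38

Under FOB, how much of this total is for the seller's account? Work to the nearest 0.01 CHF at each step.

Seller's account: CHF 180390.85

FOB: the seller bears costs until goods are on board at the origin port; the buyer bears freight, insurance and all costs thereafter.
Seller's account: goods 179518.95 + inland to port 472.08 + export clearance 224.57 + origin terminal 175.25 = 180390.85
Buyer's account: freight 7564.95 + insurance 426.41 + brokerage 519.22 + duty 4091.38 = 12601.96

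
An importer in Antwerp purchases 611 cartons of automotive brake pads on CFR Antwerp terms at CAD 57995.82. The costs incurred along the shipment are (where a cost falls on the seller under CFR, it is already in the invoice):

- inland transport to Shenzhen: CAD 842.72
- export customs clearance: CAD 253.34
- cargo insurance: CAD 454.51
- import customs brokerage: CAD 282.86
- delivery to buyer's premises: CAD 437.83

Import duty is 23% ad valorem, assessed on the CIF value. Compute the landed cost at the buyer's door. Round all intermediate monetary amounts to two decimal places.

Total landed cost: CAD 72614.60

CFR: the seller pays costs through ocean freight to the destination port, but not insurance.
Already in the invoice (seller's account under CFR): inland to port, export clearance — exclude.
CIF value = CFR price + insurance = 57995.82 + 454.51 = 58450.33
Import duty = 58450.33 × 23% = 13443.58
Buyer bears: insurance 454.51 + brokerage 282.86 + delivery 437.83 + duty 13443.58 = 14618.78
Landed cost = invoice 57995.82 + 14618.78 = 72614.60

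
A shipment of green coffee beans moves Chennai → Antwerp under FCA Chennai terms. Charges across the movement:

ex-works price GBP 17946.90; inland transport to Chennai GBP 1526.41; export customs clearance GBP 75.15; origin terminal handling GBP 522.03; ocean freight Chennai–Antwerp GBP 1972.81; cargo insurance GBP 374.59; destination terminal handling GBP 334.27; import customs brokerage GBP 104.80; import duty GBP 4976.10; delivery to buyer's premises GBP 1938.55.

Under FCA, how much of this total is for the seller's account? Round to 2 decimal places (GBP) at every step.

Seller's account: GBP 19548.46

FCA: the seller delivers export-cleared goods to the carrier; the buyer bears costs from that point.
Seller's account: goods 17946.90 + inland to port 1526.41 + export clearance 75.15 = 19548.46
Buyer's account: origin terminal 522.03 + freight 1972.81 + insurance 374.59 + destination terminal 334.27 + brokerage 104.80 + duty 4976.10 + delivery 1938.55 = 10223.15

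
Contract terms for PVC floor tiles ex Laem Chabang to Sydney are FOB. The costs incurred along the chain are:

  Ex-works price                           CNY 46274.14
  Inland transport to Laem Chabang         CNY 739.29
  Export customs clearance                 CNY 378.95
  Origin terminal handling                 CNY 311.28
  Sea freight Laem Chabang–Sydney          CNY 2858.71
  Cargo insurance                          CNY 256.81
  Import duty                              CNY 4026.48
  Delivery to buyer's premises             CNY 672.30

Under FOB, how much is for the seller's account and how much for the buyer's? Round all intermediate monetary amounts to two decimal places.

FOB: the seller bears costs until goods are on board at the origin port; the buyer bears freight, insurance and all costs thereafter.
Seller's account: goods 46274.14 + inland to port 739.29 + export clearance 378.95 + origin terminal 311.28 = 47703.66
Buyer's account: freight 2858.71 + insurance 256.81 + duty 4026.48 + delivery 672.30 = 7814.30

Seller: CNY 47703.66; buyer: CNY 7814.30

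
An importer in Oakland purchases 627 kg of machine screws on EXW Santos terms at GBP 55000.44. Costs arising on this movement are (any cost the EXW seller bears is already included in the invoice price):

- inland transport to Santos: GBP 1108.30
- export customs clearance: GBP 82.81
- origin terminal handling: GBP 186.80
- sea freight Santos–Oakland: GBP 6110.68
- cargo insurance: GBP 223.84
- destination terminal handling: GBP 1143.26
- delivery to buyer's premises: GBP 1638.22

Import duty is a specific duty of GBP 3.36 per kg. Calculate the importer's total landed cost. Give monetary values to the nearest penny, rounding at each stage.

EXW: the seller makes goods available at their premises; the buyer bears all onward costs.
CIF value = EXW price + inland to port + export clearance + origin terminal + freight + insurance = 55000.44 + 1108.30 + 82.81 + 186.80 + 6110.68 + 223.84 = 62712.87
Import duty = 627 × 3.36 = 2106.72
Buyer bears: inland to port 1108.30 + export clearance 82.81 + origin terminal 186.80 + freight 6110.68 + insurance 223.84 + destination terminal 1143.26 + delivery 1638.22 + duty 2106.72 = 12600.63
Landed cost = invoice 55000.44 + 12600.63 = 67601.07

Total landed cost: GBP 67601.07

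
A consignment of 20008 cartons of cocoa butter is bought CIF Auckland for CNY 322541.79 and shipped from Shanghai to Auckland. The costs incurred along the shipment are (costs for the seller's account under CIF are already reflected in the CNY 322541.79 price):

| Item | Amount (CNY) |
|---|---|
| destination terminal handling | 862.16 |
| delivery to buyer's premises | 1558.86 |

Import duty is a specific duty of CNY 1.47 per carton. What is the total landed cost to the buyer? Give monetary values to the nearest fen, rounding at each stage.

CIF: the seller pays costs through ocean freight and marine insurance to the destination port.
The CIF price already equals the CIF value: 322541.79
Import duty = 20008 × 1.47 = 29411.76
Buyer bears: destination terminal 862.16 + delivery 1558.86 + duty 29411.76 = 31832.78
Landed cost = invoice 322541.79 + 31832.78 = 354374.57

Total landed cost: CNY 354374.57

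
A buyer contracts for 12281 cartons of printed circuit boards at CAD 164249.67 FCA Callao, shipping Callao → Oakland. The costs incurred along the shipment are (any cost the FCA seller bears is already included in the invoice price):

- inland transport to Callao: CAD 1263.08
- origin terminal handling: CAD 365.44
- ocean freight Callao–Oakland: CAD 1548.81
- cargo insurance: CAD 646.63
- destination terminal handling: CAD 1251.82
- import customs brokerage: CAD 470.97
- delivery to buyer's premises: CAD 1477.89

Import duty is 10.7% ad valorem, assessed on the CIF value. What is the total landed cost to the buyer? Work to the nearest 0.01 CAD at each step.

FCA: the seller delivers export-cleared goods to the carrier; the buyer bears costs from that point.
Already in the invoice (seller's account under FCA): inland to port — exclude.
CIF value = FCA price + origin terminal + freight + insurance = 164249.67 + 365.44 + 1548.81 + 646.63 = 166810.55
Import duty = 166810.55 × 10.7% = 17848.73
Buyer bears: origin terminal 365.44 + freight 1548.81 + insurance 646.63 + destination terminal 1251.82 + brokerage 470.97 + delivery 1477.89 + duty 17848.73 = 23610.29
Landed cost = invoice 164249.67 + 23610.29 = 187859.96

Total landed cost: CAD 187859.96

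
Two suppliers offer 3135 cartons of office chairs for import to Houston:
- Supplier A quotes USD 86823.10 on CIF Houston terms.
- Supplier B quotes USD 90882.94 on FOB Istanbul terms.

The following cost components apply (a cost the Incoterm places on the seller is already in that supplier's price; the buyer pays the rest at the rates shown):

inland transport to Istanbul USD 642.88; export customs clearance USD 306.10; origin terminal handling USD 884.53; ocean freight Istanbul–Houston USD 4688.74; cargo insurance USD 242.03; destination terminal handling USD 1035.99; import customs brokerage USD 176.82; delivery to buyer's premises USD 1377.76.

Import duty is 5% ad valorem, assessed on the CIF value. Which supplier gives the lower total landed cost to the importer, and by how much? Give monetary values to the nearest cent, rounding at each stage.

Supplier A is cheaper by USD 9440.14

Supplier A (CIF):
The CIF price already equals the CIF value: 86823.10
Import duty = 86823.10 × 5% = 4341.16
Buyer bears (A): 1035.99 + 176.82 + 1377.76 = 2590.57
Landed cost (A) = invoice 86823.10 + 2590.57 + duty 4341.16 = 93754.83
Supplier B (FOB):
CIF value = FOB price + freight + insurance = 90882.94 + 4688.74 + 242.03 = 95813.71
Import duty = 95813.71 × 5% = 4790.69
Buyer bears (B): 4688.74 + 242.03 + 1035.99 + 176.82 + 1377.76 = 7521.34
Landed cost (B) = invoice 90882.94 + 7521.34 + duty 4790.69 = 103194.97
Difference = |93754.83 − 103194.97| = 9440.14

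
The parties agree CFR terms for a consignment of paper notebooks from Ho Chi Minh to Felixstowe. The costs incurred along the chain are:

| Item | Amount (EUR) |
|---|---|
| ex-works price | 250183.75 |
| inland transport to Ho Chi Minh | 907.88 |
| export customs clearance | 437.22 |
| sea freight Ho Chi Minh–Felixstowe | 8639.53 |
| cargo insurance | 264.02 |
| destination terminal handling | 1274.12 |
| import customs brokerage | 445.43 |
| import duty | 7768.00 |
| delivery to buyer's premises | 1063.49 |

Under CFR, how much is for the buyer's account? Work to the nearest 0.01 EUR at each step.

Buyer's account: EUR 10815.06

CFR: the seller pays costs through ocean freight to the destination port, but not insurance.
Seller's account: goods 250183.75 + inland to port 907.88 + export clearance 437.22 + freight 8639.53 = 260168.38
Buyer's account: insurance 264.02 + destination terminal 1274.12 + brokerage 445.43 + duty 7768.00 + delivery 1063.49 = 10815.06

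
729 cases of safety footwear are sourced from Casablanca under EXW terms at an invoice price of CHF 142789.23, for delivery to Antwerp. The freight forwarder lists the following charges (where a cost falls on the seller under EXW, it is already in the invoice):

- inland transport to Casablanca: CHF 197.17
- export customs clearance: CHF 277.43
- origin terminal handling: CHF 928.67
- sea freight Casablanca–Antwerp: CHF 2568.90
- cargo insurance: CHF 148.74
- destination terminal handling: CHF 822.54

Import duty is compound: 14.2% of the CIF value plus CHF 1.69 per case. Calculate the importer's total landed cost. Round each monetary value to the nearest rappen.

EXW: the seller makes goods available at their premises; the buyer bears all onward costs.
CIF value = EXW price + inland to port + export clearance + origin terminal + freight + insurance = 142789.23 + 197.17 + 277.43 + 928.67 + 2568.90 + 148.74 = 146910.14
Ad valorem component: 146910.14 × 14.2% = 20861.24
Specific component: 729 × 1.69 = 1232.01
Import duty = 20861.24 + 1232.01 = 22093.25
Buyer bears: inland to port 197.17 + export clearance 277.43 + origin terminal 928.67 + freight 2568.90 + insurance 148.74 + destination terminal 822.54 + duty 22093.25 = 27036.70
Landed cost = invoice 142789.23 + 27036.70 = 169825.93

Total landed cost: CHF 169825.93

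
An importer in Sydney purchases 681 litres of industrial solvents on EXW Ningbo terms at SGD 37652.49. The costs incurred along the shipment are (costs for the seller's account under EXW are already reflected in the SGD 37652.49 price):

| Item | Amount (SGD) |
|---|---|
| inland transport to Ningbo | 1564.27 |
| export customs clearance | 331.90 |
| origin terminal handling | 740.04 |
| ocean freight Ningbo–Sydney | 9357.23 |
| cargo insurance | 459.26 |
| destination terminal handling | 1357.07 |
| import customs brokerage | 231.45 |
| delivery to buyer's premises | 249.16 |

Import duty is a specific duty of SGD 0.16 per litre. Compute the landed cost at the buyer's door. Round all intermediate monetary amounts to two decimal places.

Total landed cost: SGD 52051.83

EXW: the seller makes goods available at their premises; the buyer bears all onward costs.
CIF value = EXW price + inland to port + export clearance + origin terminal + freight + insurance = 37652.49 + 1564.27 + 331.90 + 740.04 + 9357.23 + 459.26 = 50105.19
Import duty = 681 × 0.16 = 108.96
Buyer bears: inland to port 1564.27 + export clearance 331.90 + origin terminal 740.04 + freight 9357.23 + insurance 459.26 + destination terminal 1357.07 + brokerage 231.45 + delivery 249.16 + duty 108.96 = 14399.34
Landed cost = invoice 37652.49 + 14399.34 = 52051.83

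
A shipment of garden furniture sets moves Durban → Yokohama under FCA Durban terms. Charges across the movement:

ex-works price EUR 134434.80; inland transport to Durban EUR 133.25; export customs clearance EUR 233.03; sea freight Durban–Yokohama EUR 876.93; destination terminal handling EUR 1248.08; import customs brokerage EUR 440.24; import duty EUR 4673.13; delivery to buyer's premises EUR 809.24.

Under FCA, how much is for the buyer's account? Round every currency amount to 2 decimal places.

Buyer's account: EUR 8047.62

FCA: the seller delivers export-cleared goods to the carrier; the buyer bears costs from that point.
Seller's account: goods 134434.80 + inland to port 133.25 + export clearance 233.03 = 134801.08
Buyer's account: freight 876.93 + destination terminal 1248.08 + brokerage 440.24 + duty 4673.13 + delivery 809.24 = 8047.62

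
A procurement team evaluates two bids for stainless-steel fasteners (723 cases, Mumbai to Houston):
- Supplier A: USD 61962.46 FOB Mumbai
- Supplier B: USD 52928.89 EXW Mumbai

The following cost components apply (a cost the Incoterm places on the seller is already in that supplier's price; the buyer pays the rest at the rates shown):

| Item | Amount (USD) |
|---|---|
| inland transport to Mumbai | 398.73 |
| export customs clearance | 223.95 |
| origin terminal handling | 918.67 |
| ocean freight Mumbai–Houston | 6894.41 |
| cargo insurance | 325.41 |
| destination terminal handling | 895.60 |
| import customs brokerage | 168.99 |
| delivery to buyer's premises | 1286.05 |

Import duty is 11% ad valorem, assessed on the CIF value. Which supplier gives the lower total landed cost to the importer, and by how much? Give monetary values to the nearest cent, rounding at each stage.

Supplier A (FOB):
CIF value = FOB price + freight + insurance = 61962.46 + 6894.41 + 325.41 = 69182.28
Import duty = 69182.28 × 11% = 7610.05
Buyer bears (A): 6894.41 + 325.41 + 895.60 + 168.99 + 1286.05 = 9570.46
Landed cost (A) = invoice 61962.46 + 9570.46 + duty 7610.05 = 79142.97
Supplier B (EXW):
CIF value = EXW price + inland to port + export clearance + origin terminal + freight + insurance = 52928.89 + 398.73 + 223.95 + 918.67 + 6894.41 + 325.41 = 61690.06
Import duty = 61690.06 × 11% = 6785.91
Buyer bears (B): 398.73 + 223.95 + 918.67 + 6894.41 + 325.41 + 895.60 + 168.99 + 1286.05 = 11111.81
Landed cost (B) = invoice 52928.89 + 11111.81 + duty 6785.91 = 70826.61
Difference = |79142.97 − 70826.61| = 8316.36

Supplier B is cheaper by USD 8316.36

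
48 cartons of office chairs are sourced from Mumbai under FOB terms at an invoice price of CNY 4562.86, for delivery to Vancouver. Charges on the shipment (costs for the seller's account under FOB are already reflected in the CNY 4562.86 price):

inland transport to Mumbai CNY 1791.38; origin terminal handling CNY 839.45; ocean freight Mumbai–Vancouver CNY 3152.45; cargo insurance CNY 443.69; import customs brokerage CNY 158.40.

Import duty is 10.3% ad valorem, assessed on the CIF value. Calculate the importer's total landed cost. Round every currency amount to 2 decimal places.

Total landed cost: CNY 9157.78

FOB: the seller bears costs until goods are on board at the origin port; the buyer bears freight, insurance and all costs thereafter.
Already in the invoice (seller's account under FOB): inland to port, origin terminal — exclude.
CIF value = FOB price + freight + insurance = 4562.86 + 3152.45 + 443.69 = 8159.00
Import duty = 8159.00 × 10.3% = 840.38
Buyer bears: freight 3152.45 + insurance 443.69 + brokerage 158.40 + duty 840.38 = 4594.92
Landed cost = invoice 4562.86 + 4594.92 = 9157.78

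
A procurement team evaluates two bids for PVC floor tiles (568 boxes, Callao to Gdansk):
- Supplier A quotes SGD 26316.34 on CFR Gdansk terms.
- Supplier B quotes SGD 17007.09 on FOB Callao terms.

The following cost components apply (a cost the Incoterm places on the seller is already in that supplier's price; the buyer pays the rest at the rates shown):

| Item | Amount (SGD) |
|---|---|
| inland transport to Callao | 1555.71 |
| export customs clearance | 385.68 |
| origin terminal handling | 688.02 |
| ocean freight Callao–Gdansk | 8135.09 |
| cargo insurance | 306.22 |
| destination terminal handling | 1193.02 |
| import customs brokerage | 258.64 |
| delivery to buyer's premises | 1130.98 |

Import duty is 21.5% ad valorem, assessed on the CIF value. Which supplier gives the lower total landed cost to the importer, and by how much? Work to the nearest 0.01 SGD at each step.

Supplier A (CFR):
CIF value = CFR price + insurance = 26316.34 + 306.22 = 26622.56
Import duty = 26622.56 × 21.5% = 5723.85
Buyer bears (A): 306.22 + 1193.02 + 258.64 + 1130.98 = 2888.86
Landed cost (A) = invoice 26316.34 + 2888.86 + duty 5723.85 = 34929.05
Supplier B (FOB):
CIF value = FOB price + freight + insurance = 17007.09 + 8135.09 + 306.22 = 25448.40
Import duty = 25448.40 × 21.5% = 5471.41
Buyer bears (B): 8135.09 + 306.22 + 1193.02 + 258.64 + 1130.98 = 11023.95
Landed cost (B) = invoice 17007.09 + 11023.95 + duty 5471.41 = 33502.45
Difference = |34929.05 − 33502.45| = 1426.60

Supplier B is cheaper by SGD 1426.60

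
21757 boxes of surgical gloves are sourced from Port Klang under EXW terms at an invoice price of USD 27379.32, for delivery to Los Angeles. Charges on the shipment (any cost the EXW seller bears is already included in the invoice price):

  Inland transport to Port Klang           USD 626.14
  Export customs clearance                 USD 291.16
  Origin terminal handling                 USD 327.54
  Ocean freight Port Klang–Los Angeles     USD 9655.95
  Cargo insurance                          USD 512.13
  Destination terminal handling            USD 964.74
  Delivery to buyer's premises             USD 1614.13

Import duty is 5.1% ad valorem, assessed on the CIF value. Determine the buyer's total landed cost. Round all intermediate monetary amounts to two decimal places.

EXW: the seller makes goods available at their premises; the buyer bears all onward costs.
CIF value = EXW price + inland to port + export clearance + origin terminal + freight + insurance = 27379.32 + 626.14 + 291.16 + 327.54 + 9655.95 + 512.13 = 38792.24
Import duty = 38792.24 × 5.1% = 1978.40
Buyer bears: inland to port 626.14 + export clearance 291.16 + origin terminal 327.54 + freight 9655.95 + insurance 512.13 + destination terminal 964.74 + delivery 1614.13 + duty 1978.40 = 15970.19
Landed cost = invoice 27379.32 + 15970.19 = 43349.51

Total landed cost: USD 43349.51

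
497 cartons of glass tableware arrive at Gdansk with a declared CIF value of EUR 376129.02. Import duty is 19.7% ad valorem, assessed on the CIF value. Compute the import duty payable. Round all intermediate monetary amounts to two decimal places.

Import duty = 376129.02 × 19.7% = 74097.42

Import duty: EUR 74097.42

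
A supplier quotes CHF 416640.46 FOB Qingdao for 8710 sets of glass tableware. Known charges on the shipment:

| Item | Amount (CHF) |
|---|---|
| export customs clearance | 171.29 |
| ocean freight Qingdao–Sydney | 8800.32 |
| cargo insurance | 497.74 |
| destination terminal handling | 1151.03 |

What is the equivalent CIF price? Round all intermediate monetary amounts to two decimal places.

Not relevant to the conversion: export clearance — on the seller under both FOB and CIF; already in the FOB price and stays in the CIF price. destination terminal — on the buyer under both terms; not part of either seller's price.
From FOB to CIF, the seller additionally bears: freight, insurance.
CIF price = 416640.46 + 8800.32 + 497.74 = 425938.52

CIF price: CHF 425938.52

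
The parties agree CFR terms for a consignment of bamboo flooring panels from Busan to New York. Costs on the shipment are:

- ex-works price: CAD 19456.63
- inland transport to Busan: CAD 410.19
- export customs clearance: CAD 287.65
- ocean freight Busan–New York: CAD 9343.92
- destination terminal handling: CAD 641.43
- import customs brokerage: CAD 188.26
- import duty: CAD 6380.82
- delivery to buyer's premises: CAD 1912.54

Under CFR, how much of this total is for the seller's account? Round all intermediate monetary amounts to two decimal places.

Seller's account: CAD 29498.39

CFR: the seller pays costs through ocean freight to the destination port, but not insurance.
Seller's account: goods 19456.63 + inland to port 410.19 + export clearance 287.65 + freight 9343.92 = 29498.39
Buyer's account: destination terminal 641.43 + brokerage 188.26 + duty 6380.82 + delivery 1912.54 = 9123.05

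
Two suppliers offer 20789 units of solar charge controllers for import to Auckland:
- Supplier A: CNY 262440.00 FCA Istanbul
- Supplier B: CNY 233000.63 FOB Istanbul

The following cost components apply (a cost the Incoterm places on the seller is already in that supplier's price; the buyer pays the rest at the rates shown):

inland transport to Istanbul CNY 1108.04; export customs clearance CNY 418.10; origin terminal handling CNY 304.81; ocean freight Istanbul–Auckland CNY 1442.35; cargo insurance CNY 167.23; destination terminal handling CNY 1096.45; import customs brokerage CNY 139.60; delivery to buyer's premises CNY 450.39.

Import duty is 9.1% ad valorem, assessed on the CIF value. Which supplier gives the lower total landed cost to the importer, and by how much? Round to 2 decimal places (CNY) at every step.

Supplier B is cheaper by CNY 32450.90

Supplier A (FCA):
CIF value = FCA price + origin terminal + freight + insurance = 262440.00 + 304.81 + 1442.35 + 167.23 = 264354.39
Import duty = 264354.39 × 9.1% = 24056.25
Buyer bears (A): 304.81 + 1442.35 + 167.23 + 1096.45 + 139.60 + 450.39 = 3600.83
Landed cost (A) = invoice 262440.00 + 3600.83 + duty 24056.25 = 290097.08
Supplier B (FOB):
CIF value = FOB price + freight + insurance = 233000.63 + 1442.35 + 167.23 = 234610.21
Import duty = 234610.21 × 9.1% = 21349.53
Buyer bears (B): 1442.35 + 167.23 + 1096.45 + 139.60 + 450.39 = 3296.02
Landed cost (B) = invoice 233000.63 + 3296.02 + duty 21349.53 = 257646.18
Difference = |290097.08 − 257646.18| = 32450.90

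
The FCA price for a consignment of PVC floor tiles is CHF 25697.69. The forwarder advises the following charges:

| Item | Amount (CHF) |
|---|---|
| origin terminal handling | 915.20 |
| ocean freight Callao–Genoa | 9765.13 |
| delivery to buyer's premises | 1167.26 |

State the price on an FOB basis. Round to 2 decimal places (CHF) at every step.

Not relevant to the conversion: freight, delivery — on the buyer under both terms; not part of either seller's price.
From FCA to FOB, the seller additionally bears: origin terminal.
FOB price = 25697.69 + 915.20 = 26612.89

FOB price: CHF 26612.89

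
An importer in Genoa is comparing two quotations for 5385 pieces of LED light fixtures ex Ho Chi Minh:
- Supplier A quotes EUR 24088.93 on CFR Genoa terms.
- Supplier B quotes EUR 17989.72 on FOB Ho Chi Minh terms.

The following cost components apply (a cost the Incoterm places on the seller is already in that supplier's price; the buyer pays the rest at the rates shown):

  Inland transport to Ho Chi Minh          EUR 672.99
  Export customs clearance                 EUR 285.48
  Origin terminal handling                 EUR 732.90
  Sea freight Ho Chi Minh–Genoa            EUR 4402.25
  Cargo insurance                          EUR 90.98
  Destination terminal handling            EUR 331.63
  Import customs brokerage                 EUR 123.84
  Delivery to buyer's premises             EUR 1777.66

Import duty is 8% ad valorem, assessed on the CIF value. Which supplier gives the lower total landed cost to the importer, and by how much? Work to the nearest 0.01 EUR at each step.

Supplier A (CFR):
CIF value = CFR price + insurance = 24088.93 + 90.98 = 24179.91
Import duty = 24179.91 × 8% = 1934.39
Buyer bears (A): 90.98 + 331.63 + 123.84 + 1777.66 = 2324.11
Landed cost (A) = invoice 24088.93 + 2324.11 + duty 1934.39 = 28347.43
Supplier B (FOB):
CIF value = FOB price + freight + insurance = 17989.72 + 4402.25 + 90.98 = 22482.95
Import duty = 22482.95 × 8% = 1798.64
Buyer bears (B): 4402.25 + 90.98 + 331.63 + 123.84 + 1777.66 = 6726.36
Landed cost (B) = invoice 17989.72 + 6726.36 + duty 1798.64 = 26514.72
Difference = |28347.43 − 26514.72| = 1832.71

Supplier B is cheaper by EUR 1832.71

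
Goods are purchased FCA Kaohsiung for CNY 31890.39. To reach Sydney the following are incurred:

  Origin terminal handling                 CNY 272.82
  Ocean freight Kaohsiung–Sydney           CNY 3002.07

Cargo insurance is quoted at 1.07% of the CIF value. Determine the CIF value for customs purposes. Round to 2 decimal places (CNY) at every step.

Let C be the CIF value. C = FCA price + pre-shipment costs + freight + 1.07% × C
C − 1.07% × C = 31890.39 + 272.82 + 3002.07
0.9893 × C = 35165.28
C = 35165.28 / 0.9893 = 35545.62
Insurance premium = 1.07% × 35545.62 = 380.34

CIF value: CNY 35545.62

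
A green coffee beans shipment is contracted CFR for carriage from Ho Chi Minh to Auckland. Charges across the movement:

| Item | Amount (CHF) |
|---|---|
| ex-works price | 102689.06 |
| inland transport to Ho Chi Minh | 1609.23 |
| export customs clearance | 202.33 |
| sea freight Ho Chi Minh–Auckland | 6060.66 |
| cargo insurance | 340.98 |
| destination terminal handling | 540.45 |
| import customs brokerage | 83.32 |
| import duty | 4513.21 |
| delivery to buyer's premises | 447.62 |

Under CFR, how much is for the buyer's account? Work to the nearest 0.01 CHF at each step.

CFR: the seller pays costs through ocean freight to the destination port, but not insurance.
Seller's account: goods 102689.06 + inland to port 1609.23 + export clearance 202.33 + freight 6060.66 = 110561.28
Buyer's account: insurance 340.98 + destination terminal 540.45 + brokerage 83.32 + duty 4513.21 + delivery 447.62 = 5925.58

Buyer's account: CHF 5925.58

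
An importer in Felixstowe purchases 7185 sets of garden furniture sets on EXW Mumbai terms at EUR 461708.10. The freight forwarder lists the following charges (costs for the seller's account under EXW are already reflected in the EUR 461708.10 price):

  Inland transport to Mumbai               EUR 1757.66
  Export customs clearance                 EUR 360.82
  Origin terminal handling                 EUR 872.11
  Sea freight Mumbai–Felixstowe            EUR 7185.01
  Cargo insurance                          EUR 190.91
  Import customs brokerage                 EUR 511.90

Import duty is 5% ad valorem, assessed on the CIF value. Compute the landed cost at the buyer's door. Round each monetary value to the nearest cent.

Total landed cost: EUR 496190.24

EXW: the seller makes goods available at their premises; the buyer bears all onward costs.
CIF value = EXW price + inland to port + export clearance + origin terminal + freight + insurance = 461708.10 + 1757.66 + 360.82 + 872.11 + 7185.01 + 190.91 = 472074.61
Import duty = 472074.61 × 5% = 23603.73
Buyer bears: inland to port 1757.66 + export clearance 360.82 + origin terminal 872.11 + freight 7185.01 + insurance 190.91 + brokerage 511.90 + duty 23603.73 = 34482.14
Landed cost = invoice 461708.10 + 34482.14 = 496190.24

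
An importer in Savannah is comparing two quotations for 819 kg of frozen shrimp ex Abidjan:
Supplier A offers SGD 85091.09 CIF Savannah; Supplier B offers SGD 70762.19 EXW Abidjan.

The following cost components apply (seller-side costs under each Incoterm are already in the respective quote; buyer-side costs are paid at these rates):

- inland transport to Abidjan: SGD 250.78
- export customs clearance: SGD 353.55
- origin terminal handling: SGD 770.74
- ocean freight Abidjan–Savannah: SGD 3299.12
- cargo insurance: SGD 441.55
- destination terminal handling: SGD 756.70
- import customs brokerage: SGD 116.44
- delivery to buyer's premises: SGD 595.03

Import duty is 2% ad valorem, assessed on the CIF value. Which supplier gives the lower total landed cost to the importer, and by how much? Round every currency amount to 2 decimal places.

Supplier A (CIF):
The CIF price already equals the CIF value: 85091.09
Import duty = 85091.09 × 2% = 1701.82
Buyer bears (A): 756.70 + 116.44 + 595.03 = 1468.17
Landed cost (A) = invoice 85091.09 + 1468.17 + duty 1701.82 = 88261.08
Supplier B (EXW):
CIF value = EXW price + inland to port + export clearance + origin terminal + freight + insurance = 70762.19 + 250.78 + 353.55 + 770.74 + 3299.12 + 441.55 = 75877.93
Import duty = 75877.93 × 2% = 1517.56
Buyer bears (B): 250.78 + 353.55 + 770.74 + 3299.12 + 441.55 + 756.70 + 116.44 + 595.03 = 6583.91
Landed cost (B) = invoice 70762.19 + 6583.91 + duty 1517.56 = 78863.66
Difference = |88261.08 − 78863.66| = 9397.42

Supplier B is cheaper by SGD 9397.42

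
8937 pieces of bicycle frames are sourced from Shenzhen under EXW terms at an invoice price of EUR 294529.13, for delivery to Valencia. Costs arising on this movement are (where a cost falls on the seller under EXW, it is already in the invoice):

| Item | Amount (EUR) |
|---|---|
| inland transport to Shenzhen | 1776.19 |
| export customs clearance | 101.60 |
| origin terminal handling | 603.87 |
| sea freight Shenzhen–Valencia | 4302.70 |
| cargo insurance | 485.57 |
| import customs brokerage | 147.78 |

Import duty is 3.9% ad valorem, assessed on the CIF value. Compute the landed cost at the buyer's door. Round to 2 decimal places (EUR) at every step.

EXW: the seller makes goods available at their premises; the buyer bears all onward costs.
CIF value = EXW price + inland to port + export clearance + origin terminal + freight + insurance = 294529.13 + 1776.19 + 101.60 + 603.87 + 4302.70 + 485.57 = 301799.06
Import duty = 301799.06 × 3.9% = 11770.16
Buyer bears: inland to port 1776.19 + export clearance 101.60 + origin terminal 603.87 + freight 4302.70 + insurance 485.57 + brokerage 147.78 + duty 11770.16 = 19187.87
Landed cost = invoice 294529.13 + 19187.87 = 313717.00

Total landed cost: EUR 313717.00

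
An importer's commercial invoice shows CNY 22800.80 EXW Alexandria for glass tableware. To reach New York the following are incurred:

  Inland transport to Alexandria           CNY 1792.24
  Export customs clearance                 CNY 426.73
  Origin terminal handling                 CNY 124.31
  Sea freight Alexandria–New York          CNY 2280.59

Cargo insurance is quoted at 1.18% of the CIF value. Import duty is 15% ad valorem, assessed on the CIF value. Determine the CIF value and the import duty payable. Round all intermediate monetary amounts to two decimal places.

Let C be the CIF value. C = EXW price + pre-shipment costs + freight + 1.18% × C
C − 1.18% × C = 22800.80 + 1792.24 + 426.73 + 124.31 + 2280.59
0.9882 × C = 27424.67
C = 27424.67 / 0.9882 = 27752.15
Insurance premium = 1.18% × 27752.15 = 327.48
Import duty = 27752.15 × 15% = 4162.82

CIF value: CNY 27752.15; import duty: CNY 4162.82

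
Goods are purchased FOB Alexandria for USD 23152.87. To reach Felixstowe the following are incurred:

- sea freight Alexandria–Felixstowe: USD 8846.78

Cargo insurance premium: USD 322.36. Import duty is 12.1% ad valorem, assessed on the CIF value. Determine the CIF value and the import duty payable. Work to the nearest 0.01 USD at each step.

CIF value: USD 32322.01; import duty: USD 3910.96

CIF = FOB price + freight + insurance
CIF = 23152.87 + 8846.78 + 322.36 = 32322.01
Import duty = 32322.01 × 12.1% = 3910.96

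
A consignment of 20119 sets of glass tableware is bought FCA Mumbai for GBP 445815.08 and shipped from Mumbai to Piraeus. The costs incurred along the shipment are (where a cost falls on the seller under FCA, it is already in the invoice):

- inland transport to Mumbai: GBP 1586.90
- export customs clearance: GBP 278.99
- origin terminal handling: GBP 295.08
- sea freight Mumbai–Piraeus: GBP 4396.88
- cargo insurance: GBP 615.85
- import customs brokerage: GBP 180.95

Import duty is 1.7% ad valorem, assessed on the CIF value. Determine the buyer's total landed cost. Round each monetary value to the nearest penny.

FCA: the seller delivers export-cleared goods to the carrier; the buyer bears costs from that point.
Already in the invoice (seller's account under FCA): inland to port, export clearance — exclude.
CIF value = FCA price + origin terminal + freight + insurance = 445815.08 + 295.08 + 4396.88 + 615.85 = 451122.89
Import duty = 451122.89 × 1.7% = 7669.09
Buyer bears: origin terminal 295.08 + freight 4396.88 + insurance 615.85 + brokerage 180.95 + duty 7669.09 = 13157.85
Landed cost = invoice 445815.08 + 13157.85 = 458972.93

Total landed cost: GBP 458972.93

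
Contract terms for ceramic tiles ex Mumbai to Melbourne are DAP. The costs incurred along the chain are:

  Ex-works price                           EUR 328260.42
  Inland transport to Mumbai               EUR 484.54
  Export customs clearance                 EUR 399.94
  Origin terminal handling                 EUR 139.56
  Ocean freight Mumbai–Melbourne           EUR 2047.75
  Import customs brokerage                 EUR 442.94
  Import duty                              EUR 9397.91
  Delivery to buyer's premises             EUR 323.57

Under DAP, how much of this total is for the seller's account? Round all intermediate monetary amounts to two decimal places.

Seller's account: EUR 331655.78

DAP: the seller bears all costs to the named destination except import duty and clearance.
Seller's account: goods 328260.42 + inland to port 484.54 + export clearance 399.94 + origin terminal 139.56 + freight 2047.75 + delivery 323.57 = 331655.78
Buyer's account: brokerage 442.94 + duty 9397.91 = 9840.85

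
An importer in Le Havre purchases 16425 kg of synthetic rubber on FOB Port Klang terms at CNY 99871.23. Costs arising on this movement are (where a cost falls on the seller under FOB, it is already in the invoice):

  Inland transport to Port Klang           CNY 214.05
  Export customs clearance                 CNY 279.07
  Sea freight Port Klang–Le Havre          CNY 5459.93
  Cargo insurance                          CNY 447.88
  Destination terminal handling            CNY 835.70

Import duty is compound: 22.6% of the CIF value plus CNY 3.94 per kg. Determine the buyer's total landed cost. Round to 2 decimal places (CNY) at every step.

Total landed cost: CNY 195235.30

FOB: the seller bears costs until goods are on board at the origin port; the buyer bears freight, insurance and all costs thereafter.
Already in the invoice (seller's account under FOB): inland to port, export clearance — exclude.
CIF value = FOB price + freight + insurance = 99871.23 + 5459.93 + 447.88 = 105779.04
Ad valorem component: 105779.04 × 22.6% = 23906.06
Specific component: 16425 × 3.94 = 64714.50
Import duty = 23906.06 + 64714.50 = 88620.56
Buyer bears: freight 5459.93 + insurance 447.88 + destination terminal 835.70 + duty 88620.56 = 95364.07
Landed cost = invoice 99871.23 + 95364.07 = 195235.30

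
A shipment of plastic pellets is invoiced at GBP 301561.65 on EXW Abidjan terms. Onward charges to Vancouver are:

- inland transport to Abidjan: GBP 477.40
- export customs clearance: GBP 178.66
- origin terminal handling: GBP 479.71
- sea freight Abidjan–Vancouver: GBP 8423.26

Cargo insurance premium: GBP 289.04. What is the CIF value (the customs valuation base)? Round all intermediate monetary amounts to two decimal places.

CIF value: GBP 311409.72

CIF = EXW price + pre-shipment costs + freight + insurance
CIF = 301561.65 + 477.40 + 178.66 + 479.71 + 8423.26 + 289.04 = 311409.72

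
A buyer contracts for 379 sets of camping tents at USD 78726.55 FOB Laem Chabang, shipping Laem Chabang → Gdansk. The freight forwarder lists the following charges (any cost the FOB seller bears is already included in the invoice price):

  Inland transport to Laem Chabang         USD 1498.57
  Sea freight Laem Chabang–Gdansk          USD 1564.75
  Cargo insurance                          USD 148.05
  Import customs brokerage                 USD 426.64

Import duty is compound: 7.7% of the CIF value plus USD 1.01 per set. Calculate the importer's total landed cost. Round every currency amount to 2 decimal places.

Total landed cost: USD 87442.61

FOB: the seller bears costs until goods are on board at the origin port; the buyer bears freight, insurance and all costs thereafter.
Already in the invoice (seller's account under FOB): inland to port — exclude.
CIF value = FOB price + freight + insurance = 78726.55 + 1564.75 + 148.05 = 80439.35
Ad valorem component: 80439.35 × 7.7% = 6193.83
Specific component: 379 × 1.01 = 382.79
Import duty = 6193.83 + 382.79 = 6576.62
Buyer bears: freight 1564.75 + insurance 148.05 + brokerage 426.64 + duty 6576.62 = 8716.06
Landed cost = invoice 78726.55 + 8716.06 = 87442.61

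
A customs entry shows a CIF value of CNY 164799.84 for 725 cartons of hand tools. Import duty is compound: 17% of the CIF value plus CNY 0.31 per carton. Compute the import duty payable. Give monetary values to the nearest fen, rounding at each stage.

Ad valorem component: 164799.84 × 17% = 28015.97
Specific component: 725 × 0.31 = 224.75
Import duty = 28015.97 + 224.75 = 28240.72

Import duty: CNY 28240.72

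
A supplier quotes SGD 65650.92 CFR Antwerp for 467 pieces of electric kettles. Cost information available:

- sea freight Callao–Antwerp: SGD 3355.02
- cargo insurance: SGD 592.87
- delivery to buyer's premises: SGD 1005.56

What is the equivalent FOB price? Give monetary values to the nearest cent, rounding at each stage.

FOB price: SGD 62295.90

Not relevant to the conversion: insurance, delivery — on the buyer under both terms; not part of either seller's price.
From CFR to FOB, the seller no longer bears: freight.
FOB price = 65650.92 − 3355.02 = 62295.90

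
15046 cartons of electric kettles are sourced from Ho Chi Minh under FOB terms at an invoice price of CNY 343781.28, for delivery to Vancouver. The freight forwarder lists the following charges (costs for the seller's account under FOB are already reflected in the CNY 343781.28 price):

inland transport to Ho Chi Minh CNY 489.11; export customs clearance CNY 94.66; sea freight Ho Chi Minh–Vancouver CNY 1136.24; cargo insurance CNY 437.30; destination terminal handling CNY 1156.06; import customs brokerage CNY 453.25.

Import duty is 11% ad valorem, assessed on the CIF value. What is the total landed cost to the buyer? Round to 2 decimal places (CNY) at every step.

FOB: the seller bears costs until goods are on board at the origin port; the buyer bears freight, insurance and all costs thereafter.
Already in the invoice (seller's account under FOB): inland to port, export clearance — exclude.
CIF value = FOB price + freight + insurance = 343781.28 + 1136.24 + 437.30 = 345354.82
Import duty = 345354.82 × 11% = 37989.03
Buyer bears: freight 1136.24 + insurance 437.30 + destination terminal 1156.06 + brokerage 453.25 + duty 37989.03 = 41171.88
Landed cost = invoice 343781.28 + 41171.88 = 384953.16

Total landed cost: CNY 384953.16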